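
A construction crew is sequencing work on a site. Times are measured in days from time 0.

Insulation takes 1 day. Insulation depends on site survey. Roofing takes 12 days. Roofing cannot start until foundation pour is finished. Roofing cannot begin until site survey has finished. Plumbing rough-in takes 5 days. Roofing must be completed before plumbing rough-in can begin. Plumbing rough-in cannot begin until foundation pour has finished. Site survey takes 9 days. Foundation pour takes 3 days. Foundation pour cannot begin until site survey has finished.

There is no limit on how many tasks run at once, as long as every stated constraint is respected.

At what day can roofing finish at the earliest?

Site survey has no prerequisites, so it starts at day 0 and finishes at day 9.
Foundation pour waits on site survey (finishes day 9), so it starts at day 9 and finishes at 9 + 3 = day 12.
Roofing needs all of foundation pour (finishes day 12); site survey (finishes day 9). That puts its earliest start at day 12; it finishes at 12 + 12 = day 24.

24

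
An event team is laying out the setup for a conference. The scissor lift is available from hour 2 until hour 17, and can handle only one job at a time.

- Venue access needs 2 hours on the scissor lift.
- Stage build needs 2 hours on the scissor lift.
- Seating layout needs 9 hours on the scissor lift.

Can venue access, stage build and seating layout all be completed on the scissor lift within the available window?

The scissor lift window is 17 − 2 = 15 hours.
Running back to back, the jobs need 2 + 2 + 9 = 13 hours on the scissor lift.
Since 13 ≤ 15, they fit within the window.

Yes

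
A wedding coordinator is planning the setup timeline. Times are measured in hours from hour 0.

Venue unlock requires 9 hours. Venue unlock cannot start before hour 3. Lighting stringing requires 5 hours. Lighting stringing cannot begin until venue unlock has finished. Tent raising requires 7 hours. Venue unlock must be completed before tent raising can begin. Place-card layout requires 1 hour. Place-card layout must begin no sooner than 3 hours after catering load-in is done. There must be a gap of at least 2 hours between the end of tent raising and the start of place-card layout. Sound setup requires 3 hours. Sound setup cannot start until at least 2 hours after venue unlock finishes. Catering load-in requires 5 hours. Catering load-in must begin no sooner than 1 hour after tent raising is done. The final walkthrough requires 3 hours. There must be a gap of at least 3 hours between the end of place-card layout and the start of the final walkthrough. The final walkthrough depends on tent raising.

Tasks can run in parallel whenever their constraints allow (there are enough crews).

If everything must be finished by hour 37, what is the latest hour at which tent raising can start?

The final walkthrough has no dependents, so it just needs to finish by hour 37. Starting by 37 − 3 = hour 34 achieves that.
Place-card layout feeds into the final walkthrough (must start by hour 34, minus 3-hour gap → hour 31); so place-card layout must finish by hour 31 and therefore start by hour 30.
Since place-card layout (must start by hour 30, minus 3-hour gap → hour 27) depends on it, catering load-in must finish by hour 27. Backing off its 5-hour duration gives a latest start of hour 22.
Tent raising feeds catering load-in (must start by hour 22, minus 1-hour gap → hour 21); place-card layout (must start by hour 30, minus 2-hour gap → hour 28); the final walkthrough (must start by hour 34). Taking the minimum, tent raising must finish by hour 21 and start by 21 − 7 = hour 14.

14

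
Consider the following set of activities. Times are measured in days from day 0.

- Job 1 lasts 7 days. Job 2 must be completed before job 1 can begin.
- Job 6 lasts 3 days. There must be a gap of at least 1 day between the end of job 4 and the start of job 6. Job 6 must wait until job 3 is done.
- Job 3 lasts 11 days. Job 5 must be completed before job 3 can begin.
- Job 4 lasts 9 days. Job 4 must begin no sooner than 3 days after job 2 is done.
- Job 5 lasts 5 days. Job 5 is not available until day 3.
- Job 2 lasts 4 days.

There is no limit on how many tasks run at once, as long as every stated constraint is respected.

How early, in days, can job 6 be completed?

22

Job 5 waits on its own release at day 3, so it starts at day 3 and finishes at 3 + 5 = day 8.
Job 3 waits on job 5 (finishes day 8), so it starts at day 8 and finishes at 8 + 11 = day 19.
Job 2 can start immediately at day 0; it finishes at day 4.
After job 2 (finishes day 4, plus 3-day gap → day 7), job 4 can start at day 7 and finishes at day 16.
Job 6 needs all of job 4 (finishes day 16, plus 1-day gap → day 17); job 3 (finishes day 19). That puts its earliest start at day 19; it finishes at 19 + 3 = day 22.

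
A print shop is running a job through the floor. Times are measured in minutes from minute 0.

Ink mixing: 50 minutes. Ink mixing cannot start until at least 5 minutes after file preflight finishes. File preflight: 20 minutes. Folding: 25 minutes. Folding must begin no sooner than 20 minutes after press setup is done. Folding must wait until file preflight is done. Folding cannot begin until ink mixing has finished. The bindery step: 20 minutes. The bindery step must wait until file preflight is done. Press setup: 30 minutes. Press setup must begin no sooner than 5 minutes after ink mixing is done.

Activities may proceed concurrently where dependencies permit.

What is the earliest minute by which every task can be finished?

155

File preflight has no prerequisites, so it starts at minute 0 and finishes at minute 20.
After file preflight (finishes minute 20), the bindery step can start at minute 20 and finishes at minute 40.
After file preflight (finishes minute 20, plus 5-minute gap → minute 25), ink mixing can start at minute 25 and finishes at minute 75.
Press setup cannot begin until ink mixing (finishes minute 75, plus 5-minute gap → minute 80). It runs from minute 80 to 80 + 30 = minute 110.
Folding cannot start until press setup (finishes minute 110, plus 20-minute gap → minute 130); file preflight (finishes minute 20); ink mixing (finishes minute 75). The controlling bound is minute 130, so folding finishes at 130 + 25 = minute 155.
All tasks are finished once the last one completes. Finish times: File preflight at 20, Ink mixing at 75, Press setup at 110, Folding at 155, The bindery step at 40. The latest is minute 155.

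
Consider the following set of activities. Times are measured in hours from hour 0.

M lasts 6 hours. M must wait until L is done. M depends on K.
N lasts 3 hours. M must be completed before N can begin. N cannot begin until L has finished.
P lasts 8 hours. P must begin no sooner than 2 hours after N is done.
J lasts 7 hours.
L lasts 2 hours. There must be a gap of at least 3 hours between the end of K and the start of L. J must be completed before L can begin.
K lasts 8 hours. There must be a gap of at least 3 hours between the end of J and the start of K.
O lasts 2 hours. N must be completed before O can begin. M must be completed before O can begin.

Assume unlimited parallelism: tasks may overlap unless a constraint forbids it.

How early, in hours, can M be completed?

J has no prerequisites, so it starts at hour 0 and finishes at hour 7.
K cannot begin until J (finishes hour 7, plus 3-hour gap → hour 10). It runs from hour 10 to 10 + 8 = hour 18.
L has to wait for K (finishes hour 18, plus 3-hour gap → hour 21); J (finishes hour 7). The latest of these is hour 21, so L runs hour 21 to 21 + 2 = hour 23.
M has to wait for L (finishes hour 23); K (finishes hour 18). The latest of these is hour 23, so M runs hour 23 to 23 + 6 = hour 29.

29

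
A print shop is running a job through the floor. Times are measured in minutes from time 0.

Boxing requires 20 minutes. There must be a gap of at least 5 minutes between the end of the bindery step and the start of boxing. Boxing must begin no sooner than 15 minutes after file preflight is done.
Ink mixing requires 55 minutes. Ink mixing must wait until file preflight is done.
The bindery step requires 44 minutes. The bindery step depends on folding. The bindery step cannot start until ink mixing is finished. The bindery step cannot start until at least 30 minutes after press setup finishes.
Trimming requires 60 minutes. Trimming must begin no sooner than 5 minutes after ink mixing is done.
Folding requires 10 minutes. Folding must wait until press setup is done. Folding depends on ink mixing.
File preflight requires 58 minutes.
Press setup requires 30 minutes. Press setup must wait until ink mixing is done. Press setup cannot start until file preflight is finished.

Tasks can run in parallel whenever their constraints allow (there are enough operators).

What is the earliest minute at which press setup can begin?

File preflight can start immediately at minute 0; it finishes at minute 58.
Ink mixing waits on file preflight (finishes minute 58), so it starts at minute 58 and finishes at 58 + 55 = minute 113.
Press setup waits on ink mixing (finishes minute 113); file preflight (finishes minute 58). The latest of these is minute 113, which is the earliest press setup can start.

113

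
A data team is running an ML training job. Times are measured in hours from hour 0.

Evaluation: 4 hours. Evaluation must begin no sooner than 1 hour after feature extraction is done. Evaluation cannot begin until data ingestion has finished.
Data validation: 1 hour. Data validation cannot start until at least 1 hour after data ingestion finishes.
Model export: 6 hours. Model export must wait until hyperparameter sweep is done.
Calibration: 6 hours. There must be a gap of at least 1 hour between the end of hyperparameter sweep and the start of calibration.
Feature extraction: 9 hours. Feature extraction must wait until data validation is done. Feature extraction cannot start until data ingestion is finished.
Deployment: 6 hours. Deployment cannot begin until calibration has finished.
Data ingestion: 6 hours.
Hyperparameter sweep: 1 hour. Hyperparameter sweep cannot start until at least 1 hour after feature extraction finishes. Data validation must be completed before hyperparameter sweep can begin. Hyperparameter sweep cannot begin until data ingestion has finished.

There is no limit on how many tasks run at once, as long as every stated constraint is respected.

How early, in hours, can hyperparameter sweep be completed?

19

Data ingestion can start immediately at hour 0; it finishes at hour 6.
After data ingestion (finishes hour 6, plus 1-hour gap → hour 7), data validation can start at hour 7 and finishes at hour 8.
Feature extraction has to wait for data validation (finishes hour 8); data ingestion (finishes hour 6). The latest of these is hour 8, so feature extraction runs hour 8 to 8 + 9 = hour 17.
Hyperparameter sweep has to wait for feature extraction (finishes hour 17, plus 1-hour gap → hour 18); data validation (finishes hour 8); data ingestion (finishes hour 6). The latest of these is hour 18, so hyperparameter sweep runs hour 18 to 18 + 1 = hour 19.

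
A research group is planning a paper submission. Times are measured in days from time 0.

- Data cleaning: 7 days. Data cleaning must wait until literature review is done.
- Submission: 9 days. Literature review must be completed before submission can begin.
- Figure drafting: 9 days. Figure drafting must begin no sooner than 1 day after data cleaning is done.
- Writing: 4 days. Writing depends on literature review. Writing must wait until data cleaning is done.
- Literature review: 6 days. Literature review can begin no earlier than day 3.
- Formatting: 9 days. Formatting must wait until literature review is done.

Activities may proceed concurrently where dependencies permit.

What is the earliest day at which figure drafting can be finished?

Literature review waits on its own release at day 3, so it starts at day 3 and finishes at 3 + 6 = day 9.
Data cleaning waits on literature review (finishes day 9), so it starts at day 9 and finishes at 9 + 7 = day 16.
After data cleaning (finishes day 16, plus 1-day gap → day 17), figure drafting can start at day 17 and finishes at day 26.

26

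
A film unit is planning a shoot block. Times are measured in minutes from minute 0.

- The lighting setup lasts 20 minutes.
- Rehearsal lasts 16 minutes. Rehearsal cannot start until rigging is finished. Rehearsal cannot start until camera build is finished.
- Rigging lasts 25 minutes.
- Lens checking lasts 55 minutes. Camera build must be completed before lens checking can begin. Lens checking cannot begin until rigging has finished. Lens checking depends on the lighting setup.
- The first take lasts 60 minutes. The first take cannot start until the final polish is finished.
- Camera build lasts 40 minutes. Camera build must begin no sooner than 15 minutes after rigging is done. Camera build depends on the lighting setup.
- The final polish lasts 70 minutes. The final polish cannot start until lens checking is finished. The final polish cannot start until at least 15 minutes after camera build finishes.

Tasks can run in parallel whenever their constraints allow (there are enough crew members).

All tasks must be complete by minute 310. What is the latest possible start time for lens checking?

125

The first take has no dependents, so it just needs to finish by minute 310. Starting by 310 − 60 = minute 250 achieves that.
The final polish must finish before the first take (must start by minute 250). With a 70-minute duration, the final polish must start by 250 − 70 = minute 180.
Lens checking must finish before the final polish (must start by minute 180). With a 55-minute duration, lens checking must start by 180 − 55 = minute 125.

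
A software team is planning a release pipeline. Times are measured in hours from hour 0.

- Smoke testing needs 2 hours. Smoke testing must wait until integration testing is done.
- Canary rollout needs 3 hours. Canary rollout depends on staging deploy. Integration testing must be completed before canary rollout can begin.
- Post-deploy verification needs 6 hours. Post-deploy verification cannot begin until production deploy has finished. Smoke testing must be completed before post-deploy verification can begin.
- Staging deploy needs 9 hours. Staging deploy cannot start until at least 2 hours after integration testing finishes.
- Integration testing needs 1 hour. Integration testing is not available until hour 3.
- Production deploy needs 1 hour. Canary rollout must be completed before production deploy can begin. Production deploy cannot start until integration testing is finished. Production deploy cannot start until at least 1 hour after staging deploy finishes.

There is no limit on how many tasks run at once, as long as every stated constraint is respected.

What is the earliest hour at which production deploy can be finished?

Integration testing cannot begin until its own release at hour 3. It runs from hour 3 to 3 + 1 = hour 4.
After integration testing (finishes hour 4, plus 2-hour gap → hour 6), staging deploy can start at hour 6 and finishes at hour 15.
Canary rollout cannot start until staging deploy (finishes hour 15); integration testing (finishes hour 4). The controlling bound is hour 15, so canary rollout finishes at 15 + 3 = hour 18.
Production deploy has to wait for canary rollout (finishes hour 18); integration testing (finishes hour 4); staging deploy (finishes hour 15, plus 1-hour gap → hour 16). The latest of these is hour 18, so production deploy runs hour 18 to 18 + 1 = hour 19.

19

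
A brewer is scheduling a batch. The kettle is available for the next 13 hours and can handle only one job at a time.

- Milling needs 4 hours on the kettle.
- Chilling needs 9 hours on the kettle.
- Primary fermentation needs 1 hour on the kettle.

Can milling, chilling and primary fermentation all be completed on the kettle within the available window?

Running back to back, the jobs need 4 + 9 + 1 = 14 hours on the kettle.
Since 14 > 13, they cannot all fit.

No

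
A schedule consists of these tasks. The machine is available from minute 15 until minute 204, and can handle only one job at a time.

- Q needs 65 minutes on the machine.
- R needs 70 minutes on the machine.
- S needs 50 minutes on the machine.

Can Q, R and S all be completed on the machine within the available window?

Yes

The machine window is 204 − 15 = 189 minutes.
Running back to back, the jobs need 65 + 70 + 50 = 185 minutes on the machine.
Since 185 ≤ 189, they fit within the window.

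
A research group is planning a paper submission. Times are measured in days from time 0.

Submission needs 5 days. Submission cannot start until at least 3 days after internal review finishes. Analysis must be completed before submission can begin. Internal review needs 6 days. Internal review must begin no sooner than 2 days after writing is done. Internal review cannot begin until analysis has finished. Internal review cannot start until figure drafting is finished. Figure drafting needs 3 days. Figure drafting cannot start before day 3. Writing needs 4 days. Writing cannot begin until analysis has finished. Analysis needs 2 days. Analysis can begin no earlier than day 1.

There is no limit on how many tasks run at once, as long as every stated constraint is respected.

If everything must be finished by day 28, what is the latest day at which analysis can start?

Submission must finish by day 28; it takes 5 days, so it must start by 28 − 5 = day 23.
Internal review must finish before submission (must start by day 23, minus 3-day gap → day 20). With a 6-day duration, internal review must start by 20 − 6 = day 14.
Since internal review (must start by day 14, minus 2-day gap → day 12) depends on it, writing must finish by day 12. Backing off its 4-day duration gives a latest start of day 8.
For analysis: writing (must start by day 8); internal review (must start by day 14); submission (must start by day 23). The most restrictive is day 8; with a 2-day duration, analysis must start by day 6.

6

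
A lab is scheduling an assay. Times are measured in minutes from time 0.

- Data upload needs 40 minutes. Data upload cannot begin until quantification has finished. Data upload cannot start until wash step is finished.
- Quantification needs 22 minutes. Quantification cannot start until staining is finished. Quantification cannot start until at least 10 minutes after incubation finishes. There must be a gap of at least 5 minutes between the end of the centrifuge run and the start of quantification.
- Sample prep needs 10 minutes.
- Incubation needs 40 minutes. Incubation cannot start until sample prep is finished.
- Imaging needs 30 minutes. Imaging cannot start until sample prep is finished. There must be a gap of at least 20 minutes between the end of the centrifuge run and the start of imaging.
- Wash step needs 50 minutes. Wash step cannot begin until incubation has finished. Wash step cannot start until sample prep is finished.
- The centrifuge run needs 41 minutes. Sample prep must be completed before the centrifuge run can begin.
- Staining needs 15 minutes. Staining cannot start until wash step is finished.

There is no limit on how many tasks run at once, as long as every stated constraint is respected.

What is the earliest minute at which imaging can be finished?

101

Sample prep can start immediately at minute 0; it finishes at minute 10.
The centrifuge run cannot begin until sample prep (finishes minute 10). It runs from minute 10 to 10 + 41 = minute 51.
Imaging cannot start until sample prep (finishes minute 10); the centrifuge run (finishes minute 51, plus 20-minute gap → minute 71). The controlling bound is minute 71, so imaging finishes at 71 + 30 = minute 101.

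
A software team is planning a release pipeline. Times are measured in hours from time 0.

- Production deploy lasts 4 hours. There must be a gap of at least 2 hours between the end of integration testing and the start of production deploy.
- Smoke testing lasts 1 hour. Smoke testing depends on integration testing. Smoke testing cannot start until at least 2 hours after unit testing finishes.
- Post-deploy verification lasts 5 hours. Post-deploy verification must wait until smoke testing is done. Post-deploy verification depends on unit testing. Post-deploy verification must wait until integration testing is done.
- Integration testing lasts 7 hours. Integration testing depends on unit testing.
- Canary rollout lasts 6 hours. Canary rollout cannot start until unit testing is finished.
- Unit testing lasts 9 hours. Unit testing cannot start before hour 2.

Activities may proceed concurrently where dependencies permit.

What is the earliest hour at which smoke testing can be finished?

19

Unit testing cannot begin until its own release at hour 2. It runs from hour 2 to 2 + 9 = hour 11.
Integration testing cannot begin until unit testing (finishes hour 11). It runs from hour 11 to 11 + 7 = hour 18.
Smoke testing needs all of integration testing (finishes hour 18); unit testing (finishes hour 11, plus 2-hour gap → hour 13). That puts its earliest start at hour 18; it finishes at 18 + 1 = hour 19.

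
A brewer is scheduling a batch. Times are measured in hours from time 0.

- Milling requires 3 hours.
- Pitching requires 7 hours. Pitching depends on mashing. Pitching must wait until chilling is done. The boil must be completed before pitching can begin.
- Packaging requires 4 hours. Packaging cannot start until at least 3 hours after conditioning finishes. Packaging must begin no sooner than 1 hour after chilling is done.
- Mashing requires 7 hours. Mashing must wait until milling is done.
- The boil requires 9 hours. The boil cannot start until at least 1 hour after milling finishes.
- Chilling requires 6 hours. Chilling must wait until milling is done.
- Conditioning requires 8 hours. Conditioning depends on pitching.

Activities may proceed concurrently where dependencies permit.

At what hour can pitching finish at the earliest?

Milling can start immediately at hour 0; it finishes at hour 3.
Chilling cannot begin until milling (finishes hour 3). It runs from hour 3 to 3 + 6 = hour 9.
The boil waits on milling (finishes hour 3, plus 1-hour gap → hour 4), so it starts at hour 4 and finishes at 4 + 9 = hour 13.
Mashing cannot begin until milling (finishes hour 3). It runs from hour 3 to 3 + 7 = hour 10.
For pitching: mashing (finishes hour 10); chilling (finishes hour 9); the boil (finishes hour 13). Taking the maximum gives a start of hour 13, and it finishes at 13 + 7 = hour 20.

20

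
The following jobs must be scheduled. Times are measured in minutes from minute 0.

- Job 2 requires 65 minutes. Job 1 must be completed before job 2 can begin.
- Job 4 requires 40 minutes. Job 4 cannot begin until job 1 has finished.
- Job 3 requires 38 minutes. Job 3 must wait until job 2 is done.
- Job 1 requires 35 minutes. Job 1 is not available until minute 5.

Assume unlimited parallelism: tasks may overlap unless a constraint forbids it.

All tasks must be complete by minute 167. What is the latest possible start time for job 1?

29

To finish by minute 167, job 3 (duration 38) must start no later than minute 129.
Since job 3 (must start by minute 129) depends on it, job 2 must finish by minute 129. Backing off its 65-minute duration gives a latest start of minute 64.
Job 4 has no dependents, so it just needs to finish by minute 167. Starting by 167 − 40 = minute 127 achieves that.
For job 1: job 2 (must start by minute 64); job 4 (must start by minute 127). The most restrictive is minute 64; with a 35-minute duration, job 1 must start by minute 29.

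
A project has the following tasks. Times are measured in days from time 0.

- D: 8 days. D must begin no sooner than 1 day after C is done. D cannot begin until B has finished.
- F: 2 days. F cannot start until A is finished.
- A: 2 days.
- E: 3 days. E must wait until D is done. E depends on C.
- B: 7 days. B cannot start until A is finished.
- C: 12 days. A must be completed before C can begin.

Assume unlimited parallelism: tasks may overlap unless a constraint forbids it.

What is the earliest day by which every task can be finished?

26

Nothing blocks A, so it runs from day 0 to day 2.
F waits on A (finishes day 2), so it starts at day 2 and finishes at 2 + 2 = day 4.
C cannot begin until A (finishes day 2). It runs from day 2 to 2 + 12 = day 14.
After A (finishes day 2), B can start at day 2 and finishes at day 9.
D cannot start until C (finishes day 14, plus 1-day gap → day 15); B (finishes day 9). The controlling bound is day 15, so D finishes at 15 + 8 = day 23.
E cannot start until D (finishes day 23); C (finishes day 14). The controlling bound is day 23, so E finishes at 23 + 3 = day 26.
All tasks are finished once the last one completes. Finish times: A at 2, B at 9, C at 14, D at 23, E at 26, F at 4. The latest is day 26.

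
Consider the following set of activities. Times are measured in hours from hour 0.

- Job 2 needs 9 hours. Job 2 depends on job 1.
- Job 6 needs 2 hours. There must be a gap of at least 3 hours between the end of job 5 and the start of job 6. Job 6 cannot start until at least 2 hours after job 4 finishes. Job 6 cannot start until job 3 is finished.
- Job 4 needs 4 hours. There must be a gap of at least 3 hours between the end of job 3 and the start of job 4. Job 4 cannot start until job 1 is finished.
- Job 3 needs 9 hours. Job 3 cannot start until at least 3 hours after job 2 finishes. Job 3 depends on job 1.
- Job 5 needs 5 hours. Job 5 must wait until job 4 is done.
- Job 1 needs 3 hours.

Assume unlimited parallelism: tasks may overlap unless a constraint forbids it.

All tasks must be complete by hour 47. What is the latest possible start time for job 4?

Nothing follows job 6; the deadline of hour 47 is its only limit. It must start by 47 − 2 = hour 45.
Since job 6 (must start by hour 45, minus 3-hour gap → hour 42) depends on it, job 5 must finish by hour 42. Backing off its 5-hour duration gives a latest start of hour 37.
Job 4 feeds job 5 (must start by hour 37); job 6 (must start by hour 45, minus 2-hour gap → hour 43). Taking the minimum, job 4 must finish by hour 37 and start by 37 − 4 = hour 33.

33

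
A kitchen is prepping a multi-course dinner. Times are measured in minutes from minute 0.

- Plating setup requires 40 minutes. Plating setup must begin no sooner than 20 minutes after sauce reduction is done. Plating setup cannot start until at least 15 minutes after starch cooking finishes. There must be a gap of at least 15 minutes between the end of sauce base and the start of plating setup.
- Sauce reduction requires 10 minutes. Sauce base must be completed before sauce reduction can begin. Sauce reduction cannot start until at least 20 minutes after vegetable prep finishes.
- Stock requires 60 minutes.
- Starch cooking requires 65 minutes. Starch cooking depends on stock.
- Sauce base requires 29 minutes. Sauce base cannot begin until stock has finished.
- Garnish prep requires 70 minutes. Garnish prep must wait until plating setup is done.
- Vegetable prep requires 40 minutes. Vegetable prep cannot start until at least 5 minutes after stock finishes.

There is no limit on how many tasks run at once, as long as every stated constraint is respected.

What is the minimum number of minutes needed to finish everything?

Nothing blocks stock, so it runs from minute 0 to minute 60.
Starch cooking cannot begin until stock (finishes minute 60). It runs from minute 60 to 60 + 65 = minute 125.
Vegetable prep cannot begin until stock (finishes minute 60, plus 5-minute gap → minute 65). It runs from minute 65 to 65 + 40 = minute 105.
After stock (finishes minute 60), sauce base can start at minute 60 and finishes at minute 89.
For sauce reduction: sauce base (finishes minute 89); vegetable prep (finishes minute 105, plus 20-minute gap → minute 125). Taking the maximum gives a start of minute 125, and it finishes at 125 + 10 = minute 135.
Plating setup has to wait for sauce reduction (finishes minute 135, plus 20-minute gap → minute 155); starch cooking (finishes minute 125, plus 15-minute gap → minute 140); sauce base (finishes minute 89, plus 15-minute gap → minute 104). The latest of these is minute 155, so plating setup runs minute 155 to 155 + 40 = minute 195.
After plating setup (finishes minute 195), garnish prep can start at minute 195 and finishes at minute 265.
All tasks are finished once the last one completes. Finish times: Stock at 60, Sauce base at 89, Vegetable prep at 105, Sauce reduction at 135, Starch cooking at 125, Plating setup at 195, Garnish prep at 265. The latest is minute 265.

265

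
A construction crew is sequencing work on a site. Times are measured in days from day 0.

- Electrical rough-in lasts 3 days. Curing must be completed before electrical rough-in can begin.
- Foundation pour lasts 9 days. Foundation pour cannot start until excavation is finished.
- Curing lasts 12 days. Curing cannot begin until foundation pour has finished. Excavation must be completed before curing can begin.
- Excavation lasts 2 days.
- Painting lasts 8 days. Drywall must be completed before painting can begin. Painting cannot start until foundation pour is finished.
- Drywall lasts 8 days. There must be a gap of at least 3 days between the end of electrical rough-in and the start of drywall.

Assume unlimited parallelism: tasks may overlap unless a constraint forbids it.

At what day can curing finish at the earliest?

Excavation can start immediately at day 0; it finishes at day 2.
Foundation pour waits on excavation (finishes day 2), so it starts at day 2 and finishes at 2 + 9 = day 11.
For curing: foundation pour (finishes day 11); excavation (finishes day 2). Taking the maximum gives a start of day 11, and it finishes at 11 + 12 = day 23.

23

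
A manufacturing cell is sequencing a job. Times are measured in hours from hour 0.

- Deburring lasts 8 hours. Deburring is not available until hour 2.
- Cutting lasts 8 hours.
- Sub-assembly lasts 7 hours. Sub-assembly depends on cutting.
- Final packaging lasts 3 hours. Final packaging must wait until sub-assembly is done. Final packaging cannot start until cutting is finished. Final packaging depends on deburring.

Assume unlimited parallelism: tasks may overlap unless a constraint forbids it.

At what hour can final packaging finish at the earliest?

18

After its own release at hour 2, deburring can start at hour 2 and finishes at hour 10.
Nothing blocks cutting, so it runs from hour 0 to hour 8.
After cutting (finishes hour 8), sub-assembly can start at hour 8 and finishes at hour 15.
Final packaging needs all of sub-assembly (finishes hour 15); cutting (finishes hour 8); deburring (finishes hour 10). That puts its earliest start at hour 15; it finishes at 15 + 3 = hour 18.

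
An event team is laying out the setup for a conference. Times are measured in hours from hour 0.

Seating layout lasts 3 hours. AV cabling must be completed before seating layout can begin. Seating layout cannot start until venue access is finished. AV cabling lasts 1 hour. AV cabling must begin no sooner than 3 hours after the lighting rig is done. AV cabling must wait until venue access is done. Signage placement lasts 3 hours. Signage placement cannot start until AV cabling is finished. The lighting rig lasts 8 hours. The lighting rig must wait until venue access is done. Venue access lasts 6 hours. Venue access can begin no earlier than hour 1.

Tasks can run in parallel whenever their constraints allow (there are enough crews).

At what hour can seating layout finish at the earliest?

After its own release at hour 1, venue access can start at hour 1 and finishes at hour 7.
The lighting rig waits on venue access (finishes hour 7), so it starts at hour 7 and finishes at 7 + 8 = hour 15.
AV cabling needs all of the lighting rig (finishes hour 15, plus 3-hour gap → hour 18); venue access (finishes hour 7). That puts its earliest start at hour 18; it finishes at 18 + 1 = hour 19.
For seating layout: AV cabling (finishes hour 19); venue access (finishes hour 7). Taking the maximum gives a start of hour 19, and it finishes at 19 + 3 = hour 22.

22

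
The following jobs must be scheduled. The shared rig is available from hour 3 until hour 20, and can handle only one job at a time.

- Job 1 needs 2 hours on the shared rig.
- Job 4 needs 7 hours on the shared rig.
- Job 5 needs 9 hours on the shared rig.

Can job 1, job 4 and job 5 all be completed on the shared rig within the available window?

The shared rig window is 20 − 3 = 17 hours.
Running back to back, the jobs need 2 + 7 + 9 = 18 hours on the shared rig.
Since 18 > 17, they cannot all fit.

No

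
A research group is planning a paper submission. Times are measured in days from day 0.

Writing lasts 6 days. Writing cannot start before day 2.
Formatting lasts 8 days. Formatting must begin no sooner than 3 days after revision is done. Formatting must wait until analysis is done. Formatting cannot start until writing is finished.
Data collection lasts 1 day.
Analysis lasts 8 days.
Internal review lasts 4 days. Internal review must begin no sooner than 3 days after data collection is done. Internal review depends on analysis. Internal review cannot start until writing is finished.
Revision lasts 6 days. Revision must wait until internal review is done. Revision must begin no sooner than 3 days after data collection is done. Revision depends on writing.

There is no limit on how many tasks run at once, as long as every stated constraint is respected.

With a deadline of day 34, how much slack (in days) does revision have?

5

After its own release at day 2, writing can start at day 2 and finishes at day 8.
Nothing blocks analysis, so it runs from day 0 to day 8.
Data collection can start immediately at day 0; it finishes at day 1.
Internal review cannot start until data collection (finishes day 1, plus 3-day gap → day 4); analysis (finishes day 8); writing (finishes day 8). The controlling bound is day 8, so internal review finishes at 8 + 4 = day 12.
Revision needs all of internal review (finishes day 12); data collection (finishes day 1, plus 3-day gap → day 4); writing (finishes day 8). That puts its earliest start at day 12; it finishes at 12 + 6 = day 18.

Working backward from the deadline:
Formatting must finish by day 34; it takes 8 days, so it must start by 34 − 8 = day 26.
Revision has to be done before formatting (must start by day 26, minus 3-day gap → day 23). That means finishing by day 23, i.e. starting by 23 − 6 = day 17.
So revision can start as early as day 12 and as late as day 17, giving 17 − 12 = 5 days of slack.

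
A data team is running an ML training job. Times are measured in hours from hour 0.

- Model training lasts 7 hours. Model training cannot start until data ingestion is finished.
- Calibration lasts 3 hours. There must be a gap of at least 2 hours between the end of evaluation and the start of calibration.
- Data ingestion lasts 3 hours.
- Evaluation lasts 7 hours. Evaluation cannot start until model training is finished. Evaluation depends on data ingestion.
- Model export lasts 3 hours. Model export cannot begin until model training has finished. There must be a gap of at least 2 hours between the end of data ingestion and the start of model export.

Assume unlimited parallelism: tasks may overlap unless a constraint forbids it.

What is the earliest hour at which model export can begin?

10

Data ingestion can start immediately at hour 0; it finishes at hour 3.
After data ingestion (finishes hour 3), model training can start at hour 3 and finishes at hour 10.
Model export waits on model training (finishes hour 10); data ingestion (finishes hour 3, plus 2-hour gap → hour 5). The latest of these is hour 10, which is the earliest model export can start.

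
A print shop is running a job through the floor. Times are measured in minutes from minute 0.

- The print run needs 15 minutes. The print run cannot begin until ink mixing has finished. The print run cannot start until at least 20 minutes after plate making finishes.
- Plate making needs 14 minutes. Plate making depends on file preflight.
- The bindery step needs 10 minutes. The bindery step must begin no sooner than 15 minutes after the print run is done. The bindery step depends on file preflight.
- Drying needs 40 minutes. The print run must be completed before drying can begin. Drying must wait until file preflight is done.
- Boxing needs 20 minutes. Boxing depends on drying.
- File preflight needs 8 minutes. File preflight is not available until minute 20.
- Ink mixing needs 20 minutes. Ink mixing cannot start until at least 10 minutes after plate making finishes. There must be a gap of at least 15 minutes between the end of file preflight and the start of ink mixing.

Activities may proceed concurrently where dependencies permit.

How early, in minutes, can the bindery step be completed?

File preflight waits on its own release at minute 20, so it starts at minute 20 and finishes at 20 + 8 = minute 28.
Plate making cannot begin until file preflight (finishes minute 28). It runs from minute 28 to 28 + 14 = minute 42.
Ink mixing has to wait for plate making (finishes minute 42, plus 10-minute gap → minute 52); file preflight (finishes minute 28, plus 15-minute gap → minute 43). The latest of these is minute 52, so ink mixing runs minute 52 to 52 + 20 = minute 72.
The print run cannot start until ink mixing (finishes minute 72); plate making (finishes minute 42, plus 20-minute gap → minute 62). The controlling bound is minute 72, so the print run finishes at 72 + 15 = minute 87.
The bindery step needs all of the print run (finishes minute 87, plus 15-minute gap → minute 102); file preflight (finishes minute 28). That puts its earliest start at minute 102; it finishes at 102 + 10 = minute 112.

112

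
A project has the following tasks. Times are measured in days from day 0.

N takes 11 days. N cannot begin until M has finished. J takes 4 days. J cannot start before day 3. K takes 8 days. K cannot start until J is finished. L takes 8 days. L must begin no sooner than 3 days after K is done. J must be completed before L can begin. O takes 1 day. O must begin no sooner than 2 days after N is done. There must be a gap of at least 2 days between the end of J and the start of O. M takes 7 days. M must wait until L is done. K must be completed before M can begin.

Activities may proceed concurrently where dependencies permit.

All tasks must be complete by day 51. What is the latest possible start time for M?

To finish by day 51, O (duration 1) must start no later than day 50.
N feeds into O (must start by day 50, minus 2-day gap → day 48); so N must finish by day 48 and therefore start by day 37.
M has to be done before N (must start by day 37). That means finishing by day 37, i.e. starting by 37 − 7 = day 30.

30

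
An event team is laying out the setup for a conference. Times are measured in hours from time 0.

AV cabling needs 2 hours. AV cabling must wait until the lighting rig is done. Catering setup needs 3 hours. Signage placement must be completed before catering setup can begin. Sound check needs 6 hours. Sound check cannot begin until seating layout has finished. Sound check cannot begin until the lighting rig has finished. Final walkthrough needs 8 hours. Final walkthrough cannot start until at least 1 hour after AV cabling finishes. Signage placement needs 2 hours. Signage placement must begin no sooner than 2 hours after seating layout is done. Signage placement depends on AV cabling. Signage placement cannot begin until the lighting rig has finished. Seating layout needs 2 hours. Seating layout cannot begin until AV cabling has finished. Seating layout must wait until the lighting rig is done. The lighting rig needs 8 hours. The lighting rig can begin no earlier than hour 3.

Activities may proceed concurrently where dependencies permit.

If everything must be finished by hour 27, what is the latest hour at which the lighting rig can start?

8

To finish by hour 27, catering setup (duration 3) must start no later than hour 24.
Signage placement must finish before catering setup (must start by hour 24). With a 2-hour duration, signage placement must start by 24 − 2 = hour 22.
Sound check has no dependents, so it just needs to finish by hour 27. Starting by 27 − 6 = hour 21 achieves that.
Seating layout has several dependents: signage placement (must start by hour 22, minus 2-hour gap → hour 20); sound check (must start by hour 21). The earliest of those limits is hour 20, so seating layout must start by 20 − 2 = hour 18.
Nothing follows final walkthrough; the deadline of hour 27 is its only limit. It must start by 27 − 8 = hour 19.
AV cabling must finish in time for seating layout (must start by hour 18); signage placement (must start by hour 22); final walkthrough (must start by hour 19, minus 1-hour gap → hour 18). The tightest is hour 18, so AV cabling must start by 18 − 2 = hour 16.
The lighting rig has several dependents: AV cabling (must start by hour 16); seating layout (must start by hour 18); signage placement (must start by hour 22); sound check (must start by hour 21). The earliest of those limits is hour 16, so the lighting rig must start by 16 − 8 = hour 8.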